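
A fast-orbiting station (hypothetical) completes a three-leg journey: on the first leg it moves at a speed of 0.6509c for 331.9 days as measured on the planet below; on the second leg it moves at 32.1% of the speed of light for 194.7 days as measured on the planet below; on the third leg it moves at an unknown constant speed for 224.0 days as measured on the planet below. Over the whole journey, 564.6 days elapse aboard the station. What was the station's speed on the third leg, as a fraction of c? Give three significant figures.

β = 0.820

Leg 1: γ = 1/√(1 − 0.6509²) = 1/√0.5763 = 1.317; τ_1 = 331.9/1.317 = 252.0 days.
Leg 2: β = 0.321; γ = 1/√(1 − 0.321²) = 1/√0.8970 = 1.056; τ_2 = 194.7/1.056 = 184.4 days.
Leg 3: speed unknown; τ_3 = 224.0/γ_3.
Total proper time: 252.0 + 184.4 + τ_3 = 564.6, so τ_3 = 564.6 − 436.4 = 128.2 days.
γ_3 = 224.0/128.2 = 1.747; β = √(1 − 1/γ²) = √0.6723.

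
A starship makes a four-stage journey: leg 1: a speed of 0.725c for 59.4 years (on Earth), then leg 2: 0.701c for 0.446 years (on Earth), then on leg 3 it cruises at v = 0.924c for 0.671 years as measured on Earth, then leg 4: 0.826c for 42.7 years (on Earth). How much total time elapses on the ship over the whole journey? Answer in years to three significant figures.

τ = 65.6 years

Leg 1: γ = 1/√(1 − 0.725²) = 1/√0.4744 = 1.452; τ_1 = 59.4/1.452 = 40.91 years.
Leg 2: γ = 1/√(1 − 0.701²) = 1/√0.5086 = 1.402; τ_2 = 0.446/1.402 = 0.3181 years.
Leg 3: γ = 1/√(1 − 0.924²) = 1/√0.1462 = 2.615; τ_3 = 0.671/2.615 = 0.2566 years.
Leg 4: γ = 1/√(1 − 0.826²) = 1/√0.3177 = 1.774; τ_4 = 42.7/1.774 = 24.07 years.
Total: 40.91 + 0.3181 + 0.2566 + 24.07 years.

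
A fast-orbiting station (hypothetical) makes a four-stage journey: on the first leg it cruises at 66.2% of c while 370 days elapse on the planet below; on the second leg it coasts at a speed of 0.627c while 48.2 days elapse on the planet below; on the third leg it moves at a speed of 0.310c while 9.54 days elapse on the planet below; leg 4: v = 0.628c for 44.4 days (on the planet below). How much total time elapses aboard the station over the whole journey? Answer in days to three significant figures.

τ = 358 days

Leg 1: β = 0.662; γ = 1/√(1 − 0.662²) = 1/√0.5618 = 1.334; τ_1 = 370/1.334 = 277.3 days.
Leg 2: γ = 1/√(1 − 0.627²) = 1/√0.6069 = 1.284; τ_2 = 48.2/1.284 = 37.55 days.
Leg 3: γ = 1/√(1 − 0.310²) = 1/√0.9039 = 1.052; τ_3 = 9.54/1.052 = 9.070 days.
Leg 4: γ = 1/√(1 − 0.628²) = 1/√0.6056 = 1.285; τ_4 = 44.4/1.285 = 34.55 days.
Total: 277.3 + 37.55 + 9.070 + 34.55 days.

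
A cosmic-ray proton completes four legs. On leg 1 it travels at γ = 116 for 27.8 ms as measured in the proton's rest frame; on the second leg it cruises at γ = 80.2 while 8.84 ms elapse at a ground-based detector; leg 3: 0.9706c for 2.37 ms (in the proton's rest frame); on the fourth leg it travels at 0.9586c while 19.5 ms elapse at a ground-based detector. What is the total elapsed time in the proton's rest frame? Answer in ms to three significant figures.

τ = 35.8 ms

Leg 1: 27.8 ms is already measured in the proton's rest frame.
Leg 2: γ = 80.2; τ_2 = 8.84/80.20 = 0.1102 ms.
Leg 3: 2.37 ms is already measured in the proton's rest frame.
Leg 4: γ = 1/√(1 − 0.9586²) = 1/√0.08109 = 3.512; τ_4 = 19.5/3.512 = 5.553 ms.
Total: 27.80 + 0.1102 + 2.370 + 5.553 ms.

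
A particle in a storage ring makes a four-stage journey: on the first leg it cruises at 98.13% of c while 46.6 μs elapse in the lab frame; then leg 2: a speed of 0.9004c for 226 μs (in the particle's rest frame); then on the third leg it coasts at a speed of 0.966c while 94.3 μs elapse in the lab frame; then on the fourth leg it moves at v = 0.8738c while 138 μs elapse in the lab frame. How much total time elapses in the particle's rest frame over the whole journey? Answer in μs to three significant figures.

Leg 1: β = 0.9813; γ = 1/√(1 − 0.9813²) = 1/√0.03705 = 5.195; τ_1 = 46.6/5.195 = 8.970 μs.
Leg 2: 226 μs is already measured in the particle's rest frame.
Leg 3: γ = 1/√(1 − 0.966²) = 1/√0.06684 = 3.868; τ_3 = 94.3/3.868 = 24.38 μs.
Leg 4: γ = 1/√(1 − 0.8738²) = 1/√0.2365 = 2.056; τ_4 = 138/2.056 = 67.11 μs.
Total: 8.970 + 226.0 + 24.38 + 67.11 μs.

τ = 326 μs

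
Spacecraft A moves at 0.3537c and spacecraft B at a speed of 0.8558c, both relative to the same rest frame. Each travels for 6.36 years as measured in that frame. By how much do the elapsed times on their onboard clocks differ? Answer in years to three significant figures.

|τ_A − τ_B| = 2.66 years

A: γ = 1/√(1 − 0.3537²) = 1/√0.8749 = 1.069; τ_A = 6.36/1.069 = 5.949 years.
B: γ = 1/√(1 − 0.8558²) = 1/√0.2676 = 1.933; τ_B = 6.36/1.933 = 3.290 years.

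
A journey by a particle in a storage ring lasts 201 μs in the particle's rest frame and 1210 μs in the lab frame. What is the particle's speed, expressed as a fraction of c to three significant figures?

The proper time is measured in the particle's rest frame (both events occur at the particle's location); Δt is measured in the lab frame. γ = Δt/τ = 1210/201 = 6.020.
β = √(1 − 1/γ²) = √(1 − 0.02759) = √0.9724

β = 0.986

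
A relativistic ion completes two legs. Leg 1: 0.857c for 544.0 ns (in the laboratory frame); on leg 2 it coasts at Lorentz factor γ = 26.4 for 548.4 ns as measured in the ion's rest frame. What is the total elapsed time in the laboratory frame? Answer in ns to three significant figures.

Δt = 1.50×10⁴ ns

Leg 1: 544.0 ns is already measured in the laboratory frame.
Leg 2: γ = 26.4; Δt_2 = 26.40 × 548.4 = 1.448×10⁴ ns.
Total: 544.0 + 1.448×10⁴ ns.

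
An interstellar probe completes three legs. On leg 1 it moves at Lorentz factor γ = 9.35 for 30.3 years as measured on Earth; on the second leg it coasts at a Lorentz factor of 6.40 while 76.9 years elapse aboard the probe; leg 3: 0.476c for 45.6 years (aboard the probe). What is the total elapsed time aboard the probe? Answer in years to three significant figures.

τ = 126 years

Leg 1: γ = 9.35; τ_1 = 30.3/9.350 = 3.241 years.
Leg 2: 76.9 years is already measured aboard the probe.
Leg 3: 45.6 years is already measured aboard the probe.
Total: 3.241 + 76.90 + 45.60 years.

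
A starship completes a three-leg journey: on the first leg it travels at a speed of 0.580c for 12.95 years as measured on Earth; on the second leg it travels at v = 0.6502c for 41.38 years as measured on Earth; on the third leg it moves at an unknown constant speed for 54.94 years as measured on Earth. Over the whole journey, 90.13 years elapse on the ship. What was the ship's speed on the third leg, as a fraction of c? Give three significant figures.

Leg 1: γ = 1/√(1 − 0.580²) = 1/√0.6636 = 1.228; τ_1 = 12.95/1.228 = 10.55 years.
Leg 2: γ = 1/√(1 − 0.6502²) = 1/√0.5772 = 1.316; τ_2 = 41.38/1.316 = 31.44 years.
Leg 3: speed unknown; τ_3 = 54.94/γ_3.
Total proper time: 10.55 + 31.44 + τ_3 = 90.13, so τ_3 = 90.13 − 41.99 = 48.14 years.
γ_3 = 54.94/48.14 = 1.141; β = √(1 − 1/γ²) = √0.2322.

β = 0.482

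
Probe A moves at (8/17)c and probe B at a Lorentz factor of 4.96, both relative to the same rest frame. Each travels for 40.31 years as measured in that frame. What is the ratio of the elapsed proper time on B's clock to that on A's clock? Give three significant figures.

A: γ = 1/√(1 − (8/17)²) = 17/15 ≈ 1.133. B: γ = 4.96.
τ_A/τ_B = γ_B/γ_A = 4.960/1.133 = 4.376, so τ_B/τ_A = 0.2285.

τ_B/τ_A = 0.228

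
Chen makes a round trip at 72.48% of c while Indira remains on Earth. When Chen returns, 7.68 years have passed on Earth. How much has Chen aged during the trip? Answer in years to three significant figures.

β = 0.7248; γ = 1/√(1 − 0.7248²) = 1/√0.4747 = 1.451
Chen's clock measures proper time along the trip: τ = Δt/γ = 7.68/1.451 years.

τ = 5.29 years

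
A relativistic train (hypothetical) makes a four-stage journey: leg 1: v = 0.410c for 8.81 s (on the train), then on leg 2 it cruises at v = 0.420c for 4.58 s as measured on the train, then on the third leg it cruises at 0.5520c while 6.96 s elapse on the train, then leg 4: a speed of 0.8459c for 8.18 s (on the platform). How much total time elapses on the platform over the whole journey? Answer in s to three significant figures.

Δt = 31.2 s

Leg 1: γ = 1/√(1 − 0.410²) = 1/√0.8319 = 1.096; Δt_1 = 1.096 × 8.81 = 9.659 s.
Leg 2: γ = 1/√(1 − 0.420²) = 1/√0.8236 = 1.102; Δt_2 = 1.102 × 4.58 = 5.047 s.
Leg 3: γ = 1/√(1 − 0.5520²) = 1/√0.6953 = 1.199; Δt_3 = 1.199 × 6.96 = 8.347 s.
Leg 4: 8.18 s is already measured on the platform.
Total: 9.659 + 5.047 + 8.347 + 8.180 s.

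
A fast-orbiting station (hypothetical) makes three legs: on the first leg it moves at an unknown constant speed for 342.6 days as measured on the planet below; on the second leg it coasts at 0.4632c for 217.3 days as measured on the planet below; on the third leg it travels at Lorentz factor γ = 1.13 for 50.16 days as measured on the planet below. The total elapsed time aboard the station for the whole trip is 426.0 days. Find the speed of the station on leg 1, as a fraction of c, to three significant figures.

β = 0.834

Leg 1: speed unknown; τ_1 = 342.6/γ_1.
Leg 2: γ = 1/√(1 − 0.4632²) = 1/√0.7854 = 1.128; τ_2 = 217.3/1.128 = 192.6 days.
Leg 3: γ = 1.13; τ_3 = 50.16/1.130 = 44.39 days.
Total proper time: τ_1 + 192.6 + 44.39 = 426.0, so τ_1 = 426.0 − 237.0 = 189.0 days.
γ_1 = 342.6/189.0 = 1.812; β = √(1 − 1/γ²) = √0.6956.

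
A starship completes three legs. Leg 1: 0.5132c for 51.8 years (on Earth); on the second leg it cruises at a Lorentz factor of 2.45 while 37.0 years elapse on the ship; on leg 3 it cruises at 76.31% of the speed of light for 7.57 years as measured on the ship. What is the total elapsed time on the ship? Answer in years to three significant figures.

τ = 89.0 years

Leg 1: γ = 1/√(1 − 0.5132²) = 1/√0.7366 = 1.165; τ_1 = 51.8/1.165 = 44.46 years.
Leg 2: 37.0 years is already measured on the ship.
Leg 3: 7.57 years is already measured on the ship.
Total: 44.46 + 37.00 + 7.570 years.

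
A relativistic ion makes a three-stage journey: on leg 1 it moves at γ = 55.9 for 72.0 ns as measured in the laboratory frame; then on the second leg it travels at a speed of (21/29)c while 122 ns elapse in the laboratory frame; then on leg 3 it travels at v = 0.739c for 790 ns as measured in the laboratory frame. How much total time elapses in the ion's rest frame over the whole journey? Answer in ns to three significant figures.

τ = 618 ns

Leg 1: γ = 55.9; τ_1 = 72.0/55.90 = 1.288 ns.
Leg 2: γ = 1/√(1 − (21/29)²) = 29/20 = 1.450; τ_2 = 122/1.450 = 84.14 ns.
Leg 3: γ = 1/√(1 − 0.739²) = 1/√0.4539 = 1.484; τ_3 = 790/1.484 = 532.2 ns.
Total: 1.288 + 84.14 + 532.2 ns.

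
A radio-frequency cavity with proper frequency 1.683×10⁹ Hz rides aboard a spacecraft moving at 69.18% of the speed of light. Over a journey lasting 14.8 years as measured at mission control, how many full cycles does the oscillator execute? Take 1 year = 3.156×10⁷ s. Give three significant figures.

β = 0.6918; γ = 1/√(1 − 0.6918²) = 1/√0.5214 = 1.385
The oscillator's own cycle count is N = f × τ where τ is the proper time aboard the spacecraft. τ = Δt/γ = 14.8/1.385 = 10.69 years = 3.373×10⁸ s.
N = 1.683×10⁹ × 3.373×10⁸ = 5.676×10¹⁷.

N = 5.68×10¹⁷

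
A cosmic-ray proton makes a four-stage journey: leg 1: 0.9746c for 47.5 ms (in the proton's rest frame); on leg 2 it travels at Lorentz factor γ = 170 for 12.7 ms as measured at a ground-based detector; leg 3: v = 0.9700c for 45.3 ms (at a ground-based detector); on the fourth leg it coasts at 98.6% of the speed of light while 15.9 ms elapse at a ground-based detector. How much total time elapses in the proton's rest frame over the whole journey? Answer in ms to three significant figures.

τ = 61.2 ms

Leg 1: 47.5 ms is already measured in the proton's rest frame.
Leg 2: γ = 170; τ_2 = 12.7/170.0 = 0.07471 ms.
Leg 3: γ = 1/√(1 − 0.9700²) = 1/√0.05910 = 4.113; τ_3 = 45.3/4.113 = 11.01 ms.
Leg 4: β = 0.986; γ = 1/√(1 − 0.986²) = 1/√0.02780 = 5.997; τ_4 = 15.9/5.997 = 2.651 ms.
Total: 47.50 + 0.07471 + 11.01 + 2.651 ms.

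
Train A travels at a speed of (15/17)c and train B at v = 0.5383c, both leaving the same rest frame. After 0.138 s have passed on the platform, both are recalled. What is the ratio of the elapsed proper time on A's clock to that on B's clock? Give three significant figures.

τ_A/τ_B = 0.558

A: γ = 1/√(1 − (15/17)²) = 17/8 = 2.125. B: γ = 1/√(1 − 0.5383²) = 1/√0.7102 = 1.187.
τ_A/τ_B = γ_B/γ_A = 1.187/2.125 = 0.5584, so τ_A/τ_B = 0.5584.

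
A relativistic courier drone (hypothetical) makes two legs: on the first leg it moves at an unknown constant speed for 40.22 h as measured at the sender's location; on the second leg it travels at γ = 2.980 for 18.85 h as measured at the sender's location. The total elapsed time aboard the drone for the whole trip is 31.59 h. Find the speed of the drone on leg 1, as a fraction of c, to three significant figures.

Leg 1: speed unknown; τ_1 = 40.22/γ_1.
Leg 2: γ = 2.980; τ_2 = 18.85/2.980 = 6.326 h.
Total proper time: τ_1 + 6.326 = 31.59, so τ_1 = 31.59 − 6.326 = 25.26 h.
γ_1 = 40.22/25.26 = 1.592; β = √(1 − 1/γ²) = √0.6054.

β = 0.778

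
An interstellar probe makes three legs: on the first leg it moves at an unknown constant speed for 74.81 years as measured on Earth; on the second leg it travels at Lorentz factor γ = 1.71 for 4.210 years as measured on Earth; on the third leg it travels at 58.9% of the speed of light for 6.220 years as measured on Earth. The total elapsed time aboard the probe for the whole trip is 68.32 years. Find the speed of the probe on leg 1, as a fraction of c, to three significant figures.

β = 0.582

Leg 1: speed unknown; τ_1 = 74.81/γ_1.
Leg 2: γ = 1.71; τ_2 = 4.210/1.710 = 2.462 years.
Leg 3: β = 0.589; γ = 1/√(1 − 0.589²) = 1/√0.6531 = 1.237; τ_3 = 6.220/1.237 = 5.027 years.
Total proper time: τ_1 + 2.462 + 5.027 = 68.32, so τ_1 = 68.32 − 7.489 = 60.83 years.
γ_1 = 74.81/60.83 = 1.230; β = √(1 − 1/γ²) = √0.3388.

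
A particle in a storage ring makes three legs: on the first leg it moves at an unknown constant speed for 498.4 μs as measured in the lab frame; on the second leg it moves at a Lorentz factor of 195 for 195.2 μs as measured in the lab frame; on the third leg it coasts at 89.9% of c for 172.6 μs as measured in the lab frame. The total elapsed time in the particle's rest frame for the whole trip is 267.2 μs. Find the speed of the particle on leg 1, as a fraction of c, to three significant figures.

Leg 1: speed unknown; τ_1 = 498.4/γ_1.
Leg 2: γ = 195; τ_2 = 195.2/195.0 = 1.001 μs.
Leg 3: β = 0.899; γ = 1/√(1 − 0.899²) = 1/√0.1918 = 2.283; τ_3 = 172.6/2.283 = 75.59 μs.
Total proper time: τ_1 + 1.001 + 75.59 = 267.2, so τ_1 = 267.2 − 76.59 = 190.6 μs.
γ_1 = 498.4/190.6 = 2.615; β = √(1 − 1/γ²) = √0.8537.

β = 0.924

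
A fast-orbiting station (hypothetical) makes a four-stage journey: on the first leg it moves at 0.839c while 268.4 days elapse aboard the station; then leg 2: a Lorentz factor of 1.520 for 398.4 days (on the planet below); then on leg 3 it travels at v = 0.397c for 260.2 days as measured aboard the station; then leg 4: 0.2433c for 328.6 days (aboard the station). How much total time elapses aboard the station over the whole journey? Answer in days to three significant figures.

τ = 1120 days

Leg 1: 268.4 days is already measured aboard the station.
Leg 2: γ = 1.520; τ_2 = 398.4/1.520 = 262.1 days.
Leg 3: 260.2 days is already measured aboard the station.
Leg 4: 328.6 days is already measured aboard the station.
Total: 268.4 + 262.1 + 260.2 + 328.6 days.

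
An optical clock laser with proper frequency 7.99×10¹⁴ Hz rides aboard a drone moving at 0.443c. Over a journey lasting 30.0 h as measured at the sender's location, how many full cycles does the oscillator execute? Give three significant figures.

N = 7.74×10¹⁹

γ = 1/√(1 − 0.443²) = 1/√0.8038 = 1.115
The oscillator's own cycle count is N = f × τ where τ is the proper time aboard the drone. τ = Δt/γ = 30.0/1.115 = 26.90 h = 9.682×10⁴ s.
N = 7.99×10¹⁴ × 9.682×10⁴ = 7.736×10¹⁹.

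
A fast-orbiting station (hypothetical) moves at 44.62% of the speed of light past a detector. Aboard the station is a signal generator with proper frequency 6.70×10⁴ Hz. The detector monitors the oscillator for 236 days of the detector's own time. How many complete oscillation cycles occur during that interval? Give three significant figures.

β = 0.4462; γ = 1/√(1 − 0.4462²) = 1/√0.8009 = 1.117
During 236 days of lab time, the oscillator's proper time advances by τ = Δt/γ = 236/1.117 = 211.2 days = 1.825×10⁷ s.
N = f × τ = 6.70×10⁴ × 1.825×10⁷ = 1.223×10¹².

N = 1.22×10¹²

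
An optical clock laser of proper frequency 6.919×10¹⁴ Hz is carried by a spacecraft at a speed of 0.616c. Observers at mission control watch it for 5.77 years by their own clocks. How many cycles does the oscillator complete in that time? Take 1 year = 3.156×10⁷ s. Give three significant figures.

N = 9.93×10²²

γ = 1/√(1 − 0.616²) = 1/√0.6205 = 1.269
During 5.77 years of lab time, the oscillator's proper time advances by τ = Δt/γ = 5.77/1.269 = 4.545 years = 1.434×10⁸ s.
N = f × τ = 6.919×10¹⁴ × 1.434×10⁸ = 9.925×10²².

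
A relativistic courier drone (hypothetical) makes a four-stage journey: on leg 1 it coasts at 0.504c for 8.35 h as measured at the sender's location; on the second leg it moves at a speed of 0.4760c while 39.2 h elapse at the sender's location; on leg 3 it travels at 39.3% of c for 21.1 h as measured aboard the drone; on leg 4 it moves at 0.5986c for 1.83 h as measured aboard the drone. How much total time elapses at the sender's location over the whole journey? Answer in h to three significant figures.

Leg 1: 8.35 h is already measured at the sender's location.
Leg 2: 39.2 h is already measured at the sender's location.
Leg 3: β = 0.393; γ = 1/√(1 − 0.393²) = 1/√0.8456 = 1.088; Δt_3 = 1.088 × 21.1 = 22.95 h.
Leg 4: γ = 1/√(1 − 0.5986²) = 1/√0.6417 = 1.248; Δt_4 = 1.248 × 1.83 = 2.285 h.
Total: 8.350 + 39.20 + 22.95 + 2.285 h.

Δt = 72.8 h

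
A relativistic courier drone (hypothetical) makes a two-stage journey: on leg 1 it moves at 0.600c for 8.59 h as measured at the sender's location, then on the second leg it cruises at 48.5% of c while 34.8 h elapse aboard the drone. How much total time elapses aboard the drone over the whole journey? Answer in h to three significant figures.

τ = 41.7 h

Leg 1: γ = 1/√(1 − 0.600²) = 5/4 = 1.250; τ_1 = 8.59/1.250 = 6.872 h.
Leg 2: 34.8 h is already measured aboard the drone.
Total: 6.872 + 34.80 h.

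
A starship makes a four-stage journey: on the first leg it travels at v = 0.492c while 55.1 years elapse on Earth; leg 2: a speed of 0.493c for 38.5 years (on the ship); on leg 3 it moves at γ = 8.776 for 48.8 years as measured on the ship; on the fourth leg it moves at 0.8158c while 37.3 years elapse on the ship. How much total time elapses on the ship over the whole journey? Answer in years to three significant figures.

Leg 1: γ = 1/√(1 − 0.492²) = 1/√0.7579 = 1.149; τ_1 = 55.1/1.149 = 47.97 years.
Leg 2: 38.5 years is already measured on the ship.
Leg 3: 48.8 years is already measured on the ship.
Leg 4: 37.3 years is already measured on the ship.
Total: 47.97 + 38.50 + 48.80 + 37.30 years.

τ = 173 years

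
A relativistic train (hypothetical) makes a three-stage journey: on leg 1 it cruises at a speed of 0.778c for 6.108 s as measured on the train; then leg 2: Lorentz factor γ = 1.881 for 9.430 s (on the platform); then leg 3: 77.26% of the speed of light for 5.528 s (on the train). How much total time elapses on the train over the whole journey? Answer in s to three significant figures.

τ = 16.6 s

Leg 1: 6.108 s is already measured on the train.
Leg 2: γ = 1.881; τ_2 = 9.430/1.881 = 5.013 s.
Leg 3: 5.528 s is already measured on the train.
Total: 6.108 + 5.013 + 5.528 s.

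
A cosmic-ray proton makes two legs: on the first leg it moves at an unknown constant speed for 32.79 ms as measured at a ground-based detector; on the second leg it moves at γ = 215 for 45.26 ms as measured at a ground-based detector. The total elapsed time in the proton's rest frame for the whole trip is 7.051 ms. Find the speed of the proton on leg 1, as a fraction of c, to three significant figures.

β = 0.978

Leg 1: speed unknown; τ_1 = 32.79/γ_1.
Leg 2: γ = 215; τ_2 = 45.26/215.0 = 0.2105 ms.
Total proper time: τ_1 + 0.2105 = 7.051, so τ_1 = 7.051 − 0.2105 = 6.840 ms.
γ_1 = 32.79/6.840 = 4.794; β = √(1 − 1/γ²) = √0.9565.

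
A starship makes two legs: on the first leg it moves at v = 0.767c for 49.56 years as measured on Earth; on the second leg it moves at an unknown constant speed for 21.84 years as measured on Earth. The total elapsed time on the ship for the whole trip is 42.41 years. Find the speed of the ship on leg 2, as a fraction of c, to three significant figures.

β = 0.874

Leg 1: γ = 1/√(1 − 0.767²) = 1/√0.4117 = 1.558; τ_1 = 49.56/1.558 = 31.80 years.
Leg 2: speed unknown; τ_2 = 21.84/γ_2.
Total proper time: 31.80 + τ_2 = 42.41, so τ_2 = 42.41 − 31.80 = 10.61 years.
γ_2 = 21.84/10.61 = 2.058; β = √(1 − 1/γ²) = √0.7640.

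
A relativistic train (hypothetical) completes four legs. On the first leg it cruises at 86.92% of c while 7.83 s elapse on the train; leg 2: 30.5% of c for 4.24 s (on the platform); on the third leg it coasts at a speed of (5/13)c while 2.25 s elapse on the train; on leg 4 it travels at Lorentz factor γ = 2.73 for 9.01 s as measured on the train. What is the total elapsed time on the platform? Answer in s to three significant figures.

Δt = 47.1 s

Leg 1: β = 0.8692; γ = 1/√(1 − 0.8692²) = 1/√0.2445 = 2.022; Δt_1 = 2.022 × 7.83 = 15.84 s.
Leg 2: 4.24 s is already measured on the platform.
Leg 3: γ = 1/√(1 − (5/13)²) = 13/12 ≈ 1.083; Δt_3 = 1.083 × 2.25 = 2.438 s.
Leg 4: γ = 2.73; Δt_4 = 2.730 × 9.01 = 24.60 s.
Total: 15.84 + 4.240 + 2.438 + 24.60 s.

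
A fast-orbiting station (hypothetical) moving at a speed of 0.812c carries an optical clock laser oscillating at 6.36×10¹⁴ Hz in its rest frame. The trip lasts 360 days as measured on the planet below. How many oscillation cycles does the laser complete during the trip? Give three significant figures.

N = 1.15×10²²

γ = 1/√(1 − 0.812²) = 1/√0.3407 = 1.713
The oscillator's own cycle count is N = f × τ where τ is the proper time aboard the station. τ = Δt/γ = 360/1.713 = 210.1 days = 1.815×10⁷ s.
N = 6.36×10¹⁴ × 1.815×10⁷ = 1.155×10²².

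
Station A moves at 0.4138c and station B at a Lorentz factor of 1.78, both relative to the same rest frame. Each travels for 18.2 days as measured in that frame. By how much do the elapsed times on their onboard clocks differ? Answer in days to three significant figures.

|τ_A − τ_B| = 6.34 days

A: γ = 1/√(1 − 0.4138²) = 1/√0.8288 = 1.098; τ_A = 18.2/1.098 = 16.57 days.
B: γ = 1.78; τ_B = 18.2/1.780 = 10.22 days.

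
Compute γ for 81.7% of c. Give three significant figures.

γ = 1.73

β = 0.817; γ = 1/√(1 − 0.817²) = 1/√0.3325 = 1.734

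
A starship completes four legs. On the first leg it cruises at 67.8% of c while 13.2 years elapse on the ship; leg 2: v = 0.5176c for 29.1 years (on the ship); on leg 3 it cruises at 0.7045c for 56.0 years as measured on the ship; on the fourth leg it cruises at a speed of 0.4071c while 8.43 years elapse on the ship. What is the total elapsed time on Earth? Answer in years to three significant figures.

Δt = 140 years

Leg 1: β = 0.678; γ = 1/√(1 − 0.678²) = 1/√0.5403 = 1.360; Δt_1 = 1.360 × 13.2 = 17.96 years.
Leg 2: γ = 1/√(1 − 0.5176²) = 1/√0.7321 = 1.169; Δt_2 = 1.169 × 29.1 = 34.01 years.
Leg 3: γ = 1/√(1 − 0.7045²) = 1/√0.5037 = 1.409; Δt_3 = 1.409 × 56.0 = 78.91 years.
Leg 4: γ = 1/√(1 − 0.4071²) = 1/√0.8343 = 1.095; Δt_4 = 1.095 × 8.43 = 9.229 years.
Total: 17.96 + 34.01 + 78.91 + 9.229 years.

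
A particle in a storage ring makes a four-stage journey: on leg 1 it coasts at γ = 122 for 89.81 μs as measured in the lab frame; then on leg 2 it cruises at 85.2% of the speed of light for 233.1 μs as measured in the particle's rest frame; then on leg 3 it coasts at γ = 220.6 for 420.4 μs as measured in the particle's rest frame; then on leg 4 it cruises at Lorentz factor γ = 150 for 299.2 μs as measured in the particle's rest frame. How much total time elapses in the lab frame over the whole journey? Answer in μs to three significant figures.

Leg 1: 89.81 μs is already measured in the lab frame.
Leg 2: β = 0.852; γ = 1/√(1 − 0.852²) = 1/√0.2741 = 1.910; Δt_2 = 1.910 × 233.1 = 445.2 μs.
Leg 3: γ = 220.6; Δt_3 = 220.6 × 420.4 = 9.274×10⁴ μs.
Leg 4: γ = 150; Δt_4 = 150.0 × 299.2 = 4.488×10⁴ μs.
Total: 89.81 + 445.2 + 9.274×10⁴ + 4.488×10⁴ μs.

Δt = 1.38×10⁵ μs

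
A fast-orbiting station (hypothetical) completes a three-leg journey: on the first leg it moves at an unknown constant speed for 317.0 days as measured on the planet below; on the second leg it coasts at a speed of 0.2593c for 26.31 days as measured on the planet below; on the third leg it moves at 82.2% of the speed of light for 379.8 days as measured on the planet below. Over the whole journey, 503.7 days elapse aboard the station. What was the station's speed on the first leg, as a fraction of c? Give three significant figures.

β = 0.563

Leg 1: speed unknown; τ_1 = 317.0/γ_1.
Leg 2: γ = 1/√(1 − 0.2593²) = 1/√0.9328 = 1.035; τ_2 = 26.31/1.035 = 25.41 days.
Leg 3: β = 0.822; γ = 1/√(1 − 0.822²) = 1/√0.3243 = 1.756; τ_3 = 379.8/1.756 = 216.3 days.
Total proper time: τ_1 + 25.41 + 216.3 = 503.7, so τ_1 = 503.7 − 241.7 = 262.0 days.
γ_1 = 317.0/262.0 = 1.210; β = √(1 − 1/γ²) = √0.3169.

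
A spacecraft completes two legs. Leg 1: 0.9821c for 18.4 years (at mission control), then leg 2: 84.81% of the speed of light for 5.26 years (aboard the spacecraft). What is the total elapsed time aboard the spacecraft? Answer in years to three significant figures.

τ = 8.73 years

Leg 1: γ = 1/√(1 − 0.9821²) = 1/√0.03548 = 5.309; τ_1 = 18.4/5.309 = 3.466 years.
Leg 2: 5.26 years is already measured aboard the spacecraft.
Total: 3.466 + 5.260 years.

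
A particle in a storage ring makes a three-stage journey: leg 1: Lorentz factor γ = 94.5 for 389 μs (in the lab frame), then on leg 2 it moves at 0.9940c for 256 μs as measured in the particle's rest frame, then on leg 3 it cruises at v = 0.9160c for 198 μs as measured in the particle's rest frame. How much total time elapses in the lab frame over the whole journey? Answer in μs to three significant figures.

Leg 1: 389 μs is already measured in the lab frame.
Leg 2: γ = 1/√(1 − 0.9940²) = 1/√0.01196 = 9.142; Δt_2 = 9.142 × 256 = 2340 μs.
Leg 3: γ = 1/√(1 − 0.9160²) = 1/√0.1609 = 2.493; Δt_3 = 2.493 × 198 = 493.5 μs.
Total: 389.0 + 2340 + 493.5 μs.

Δt = 3220 μs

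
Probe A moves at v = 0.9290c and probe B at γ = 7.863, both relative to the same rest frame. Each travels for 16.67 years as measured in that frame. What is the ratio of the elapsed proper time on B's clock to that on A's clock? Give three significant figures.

A: γ = 1/√(1 − 0.9290²) = 1/√0.1370 = 2.702. B: γ = 7.863.
τ_A/τ_B = γ_B/γ_A = 7.863/2.702 = 2.910, so τ_B/τ_A = 0.3437.

τ_B/τ_A = 0.344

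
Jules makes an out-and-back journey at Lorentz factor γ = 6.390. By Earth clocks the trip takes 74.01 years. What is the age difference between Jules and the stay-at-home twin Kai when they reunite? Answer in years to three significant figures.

Δt − τ = 62.4 years

γ = 6.390
Jules's elapsed proper time: τ = 74.01/6.390 = 11.58 years.
Age gap = Δt − τ = 74.01 − 11.58 years.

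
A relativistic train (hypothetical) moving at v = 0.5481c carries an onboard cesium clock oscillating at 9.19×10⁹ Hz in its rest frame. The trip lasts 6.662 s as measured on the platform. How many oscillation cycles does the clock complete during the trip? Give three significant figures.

γ = 1/√(1 − 0.5481²) = 1/√0.6996 = 1.196
The oscillator's own cycle count is N = f × τ where τ is the proper time on the train. τ = Δt/γ = 6.662/1.196 = 5.572 s = 5.572×10⁰ s.
N = 9.19×10⁹ × 5.572×10⁰ = 5.121×10¹⁰.

N = 5.12×10¹⁰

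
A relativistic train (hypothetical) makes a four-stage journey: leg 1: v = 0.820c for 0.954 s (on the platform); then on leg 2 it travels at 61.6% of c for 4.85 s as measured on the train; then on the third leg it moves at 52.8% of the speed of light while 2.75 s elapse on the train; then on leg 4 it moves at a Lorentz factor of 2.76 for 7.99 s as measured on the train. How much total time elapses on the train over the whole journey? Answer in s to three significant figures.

Leg 1: γ = 1/√(1 − 0.820²) = 1/√0.3276 = 1.747; τ_1 = 0.954/1.747 = 0.5460 s.
Leg 2: 4.85 s is already measured on the train.
Leg 3: 2.75 s is already measured on the train.
Leg 4: 7.99 s is already measured on the train.
Total: 0.5460 + 4.850 + 2.750 + 7.990 s.

τ = 16.1 s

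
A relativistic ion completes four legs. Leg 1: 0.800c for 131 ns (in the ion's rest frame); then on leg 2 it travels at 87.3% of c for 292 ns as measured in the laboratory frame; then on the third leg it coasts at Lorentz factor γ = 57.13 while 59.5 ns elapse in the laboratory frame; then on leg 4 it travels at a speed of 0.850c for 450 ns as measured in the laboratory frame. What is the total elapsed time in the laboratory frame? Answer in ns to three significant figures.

Leg 1: γ = 1/√(1 − 0.800²) = 5/3 ≈ 1.667; Δt_1 = 1.667 × 131 = 218.3 ns.
Leg 2: 292 ns is already measured in the laboratory frame.
Leg 3: 59.5 ns is already measured in the laboratory frame.
Leg 4: 450 ns is already measured in the laboratory frame.
Total: 218.3 + 292.0 + 59.50 + 450.0 ns.

Δt = 1020 ns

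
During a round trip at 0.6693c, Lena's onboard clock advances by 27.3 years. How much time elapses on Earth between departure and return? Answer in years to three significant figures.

γ = 1/√(1 − 0.6693²) = 1/√0.5520 = 1.346
Earth-frame duration is the dilated interval: Δt = γτ = 1.346 × 27.3 years.

Δt = 36.7 years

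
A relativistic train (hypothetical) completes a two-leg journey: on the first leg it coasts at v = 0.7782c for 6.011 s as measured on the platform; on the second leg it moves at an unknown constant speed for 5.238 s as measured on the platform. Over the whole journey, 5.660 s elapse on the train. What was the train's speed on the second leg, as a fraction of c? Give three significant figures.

Leg 1: γ = 1/√(1 − 0.7782²) = 1/√0.3944 = 1.592; τ_1 = 6.011/1.592 = 3.775 s.
Leg 2: speed unknown; τ_2 = 5.238/γ_2.
Total proper time: 3.775 + τ_2 = 5.660, so τ_2 = 5.660 − 3.775 = 1.885 s.
γ_2 = 5.238/1.885 = 2.779; β = √(1 − 1/γ²) = √0.8705.

β = 0.933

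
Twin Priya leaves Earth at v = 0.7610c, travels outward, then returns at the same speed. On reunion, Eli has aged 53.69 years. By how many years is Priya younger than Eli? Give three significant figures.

γ = 1/√(1 − 0.7610²) = 1/√0.4209 = 1.541
Priya's elapsed proper time: τ = 53.69/1.541 = 34.83 years.
Age gap = Δt − τ = 53.69 − 34.83 years.

Δt − τ = 18.9 years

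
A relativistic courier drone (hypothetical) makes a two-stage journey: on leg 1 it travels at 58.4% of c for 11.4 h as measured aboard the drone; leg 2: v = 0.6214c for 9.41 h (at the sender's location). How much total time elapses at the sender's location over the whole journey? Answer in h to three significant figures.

Leg 1: β = 0.584; γ = 1/√(1 − 0.584²) = 1/√0.6589 = 1.232; Δt_1 = 1.232 × 11.4 = 14.04 h.
Leg 2: 9.41 h is already measured at the sender's location.
Total: 14.04 + 9.410 h.

Δt = 23.5 h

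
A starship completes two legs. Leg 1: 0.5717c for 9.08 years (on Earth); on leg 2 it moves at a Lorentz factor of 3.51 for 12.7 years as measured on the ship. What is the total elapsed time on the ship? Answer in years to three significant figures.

τ = 20.1 years

Leg 1: γ = 1/√(1 − 0.5717²) = 1/√0.6732 = 1.219; τ_1 = 9.08/1.219 = 7.450 years.
Leg 2: 12.7 years is already measured on the ship.
Total: 7.450 + 12.70 years.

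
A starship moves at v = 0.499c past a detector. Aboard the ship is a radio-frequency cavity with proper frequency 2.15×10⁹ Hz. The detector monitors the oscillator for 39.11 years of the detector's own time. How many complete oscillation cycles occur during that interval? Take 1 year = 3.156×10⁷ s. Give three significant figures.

γ = 1/√(1 − 0.499²) = 1/√0.7510 = 1.154
During 39.11 years of lab time, the oscillator's proper time advances by τ = Δt/γ = 39.11/1.154 = 33.89 years = 1.070×10⁹ s.
N = f × τ = 2.15×10⁹ × 1.070×10⁹ = 2.300×10¹⁸.

N = 2.30×10¹⁸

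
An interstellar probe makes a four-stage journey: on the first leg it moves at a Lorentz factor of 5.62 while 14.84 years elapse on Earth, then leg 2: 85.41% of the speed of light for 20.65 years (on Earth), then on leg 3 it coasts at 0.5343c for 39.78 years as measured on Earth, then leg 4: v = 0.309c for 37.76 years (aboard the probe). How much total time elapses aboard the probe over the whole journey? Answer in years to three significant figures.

τ = 84.8 years

Leg 1: γ = 5.62; τ_1 = 14.84/5.620 = 2.641 years.
Leg 2: β = 0.8541; γ = 1/√(1 − 0.8541²) = 1/√0.2705 = 1.923; τ_2 = 20.65/1.923 = 10.74 years.
Leg 3: γ = 1/√(1 − 0.5343²) = 1/√0.7145 = 1.183; τ_3 = 39.78/1.183 = 33.63 years.
Leg 4: 37.76 years is already measured aboard the probe.
Total: 2.641 + 10.74 + 33.63 + 37.76 years.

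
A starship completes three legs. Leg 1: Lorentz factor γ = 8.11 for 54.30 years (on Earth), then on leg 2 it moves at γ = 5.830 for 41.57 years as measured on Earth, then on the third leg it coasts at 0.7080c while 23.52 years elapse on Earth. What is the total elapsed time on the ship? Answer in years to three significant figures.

Leg 1: γ = 8.11; τ_1 = 54.30/8.110 = 6.695 years.
Leg 2: γ = 5.830; τ_2 = 41.57/5.830 = 7.130 years.
Leg 3: γ = 1/√(1 − 0.7080²) = 1/√0.4987 = 1.416; τ_3 = 23.52/1.416 = 16.61 years.
Total: 6.695 + 7.130 + 16.61 years.

τ = 30.4 years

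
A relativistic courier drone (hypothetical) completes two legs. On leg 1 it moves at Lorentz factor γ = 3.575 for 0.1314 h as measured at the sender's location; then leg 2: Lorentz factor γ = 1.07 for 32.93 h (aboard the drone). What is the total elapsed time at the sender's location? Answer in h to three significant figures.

Δt = 35.4 h

Leg 1: 0.1314 h is already measured at the sender's location.
Leg 2: γ = 1.07; Δt_2 = 1.070 × 32.93 = 35.24 h.
Total: 0.1314 + 35.24 h.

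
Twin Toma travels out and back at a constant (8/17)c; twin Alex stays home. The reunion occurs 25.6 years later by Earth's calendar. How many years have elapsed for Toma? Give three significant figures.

γ = 1/√(1 − (8/17)²) = 17/15 ≈ 1.133
Toma's clock measures proper time along the trip: τ = Δt/γ = 25.6/1.133 years.

τ = 22.6 years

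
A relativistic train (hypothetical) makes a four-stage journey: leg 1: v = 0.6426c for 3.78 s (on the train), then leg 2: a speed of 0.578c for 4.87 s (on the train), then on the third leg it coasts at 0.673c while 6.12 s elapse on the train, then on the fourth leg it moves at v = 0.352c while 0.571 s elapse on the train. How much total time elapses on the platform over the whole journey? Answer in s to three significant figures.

Leg 1: γ = 1/√(1 − 0.6426²) = 1/√0.5871 = 1.305; Δt_1 = 1.305 × 3.78 = 4.933 s.
Leg 2: γ = 1/√(1 − 0.578²) = 1/√0.6659 = 1.225; Δt_2 = 1.225 × 4.87 = 5.968 s.
Leg 3: γ = 1/√(1 − 0.673²) = 1/√0.5471 = 1.352; Δt_3 = 1.352 × 6.12 = 8.274 s.
Leg 4: γ = 1/√(1 − 0.352²) = 1/√0.8761 = 1.068; Δt_4 = 1.068 × 0.571 = 0.6100 s.
Total: 4.933 + 5.968 + 8.274 + 0.6100 s.

Δt = 19.8 s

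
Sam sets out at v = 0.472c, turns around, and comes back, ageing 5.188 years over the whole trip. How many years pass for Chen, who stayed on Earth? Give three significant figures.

γ = 1/√(1 − 0.472²) = 1/√0.7772 = 1.134
Earth-frame duration is the dilated interval: Δt = γτ = 1.134 × 5.188 years.

Δt = 5.88 years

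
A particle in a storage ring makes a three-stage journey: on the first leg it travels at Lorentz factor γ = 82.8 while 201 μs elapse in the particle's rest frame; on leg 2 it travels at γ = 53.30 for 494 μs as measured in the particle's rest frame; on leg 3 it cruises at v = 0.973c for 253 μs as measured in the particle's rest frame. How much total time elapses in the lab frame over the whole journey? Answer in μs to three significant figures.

Leg 1: γ = 82.8; Δt_1 = 82.80 × 201 = 1.664×10⁴ μs.
Leg 2: γ = 53.30; Δt_2 = 53.30 × 494 = 2.633×10⁴ μs.
Leg 3: γ = 1/√(1 − 0.973²) = 1/√0.05327 = 4.333; Δt_3 = 4.333 × 253 = 1096 μs.
Total: 1.664×10⁴ + 2.633×10⁴ + 1096 μs.

Δt = 4.41×10⁴ μs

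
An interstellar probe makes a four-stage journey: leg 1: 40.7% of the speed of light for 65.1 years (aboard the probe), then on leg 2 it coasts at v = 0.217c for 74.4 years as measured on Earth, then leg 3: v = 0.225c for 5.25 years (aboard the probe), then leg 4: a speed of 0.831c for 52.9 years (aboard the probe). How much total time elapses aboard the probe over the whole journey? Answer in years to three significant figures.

Leg 1: 65.1 years is already measured aboard the probe.
Leg 2: γ = 1/√(1 − 0.217²) = 1/√0.9529 = 1.024; τ_2 = 74.4/1.024 = 72.63 years.
Leg 3: 5.25 years is already measured aboard the probe.
Leg 4: 52.9 years is already measured aboard the probe.
Total: 65.10 + 72.63 + 5.250 + 52.90 years.

τ = 196 years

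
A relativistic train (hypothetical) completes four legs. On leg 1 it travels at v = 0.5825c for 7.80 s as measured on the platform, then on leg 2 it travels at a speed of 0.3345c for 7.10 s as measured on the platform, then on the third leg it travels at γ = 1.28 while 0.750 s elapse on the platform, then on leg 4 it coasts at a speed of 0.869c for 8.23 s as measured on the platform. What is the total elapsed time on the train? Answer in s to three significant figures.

Leg 1: γ = 1/√(1 − 0.5825²) = 1/√0.6607 = 1.230; τ_1 = 7.80/1.230 = 6.340 s.
Leg 2: γ = 1/√(1 − 0.3345²) = 1/√0.8881 = 1.061; τ_2 = 7.10/1.061 = 6.691 s.
Leg 3: γ = 1.28; τ_3 = 0.750/1.280 = 0.5859 s.
Leg 4: γ = 1/√(1 − 0.869²) = 1/√0.2448 = 2.021; τ_4 = 8.23/2.021 = 4.072 s.
Total: 6.340 + 6.691 + 0.5859 + 4.072 s.

τ = 17.7 s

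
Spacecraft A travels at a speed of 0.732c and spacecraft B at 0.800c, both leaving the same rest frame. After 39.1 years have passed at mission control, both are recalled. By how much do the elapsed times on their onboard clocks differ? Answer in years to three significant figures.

A: γ = 1/√(1 − 0.732²) = 1/√0.4642 = 1.468; τ_A = 39.1/1.468 = 26.64 years.
B: γ = 1/√(1 − 0.800²) = 5/3 ≈ 1.667; τ_B = 39.1/1.667 = 23.46 years.

|τ_A − τ_B| = 3.18 years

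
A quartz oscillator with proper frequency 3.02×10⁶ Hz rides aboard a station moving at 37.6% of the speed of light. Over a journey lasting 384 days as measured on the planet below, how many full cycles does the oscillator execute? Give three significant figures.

β = 0.376; γ = 1/√(1 − 0.376²) = 1/√0.8586 = 1.079
The oscillator's own cycle count is N = f × τ where τ is the proper time aboard the station. τ = Δt/γ = 384/1.079 = 355.8 days = 3.074×10⁷ s.
N = 3.02×10⁶ × 3.074×10⁷ = 9.284×10¹³.

N = 9.28×10¹³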